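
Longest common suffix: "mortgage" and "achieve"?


Word 1: "mortgage"
Word 2: "achieve"
Comparing from end:
  Pos -1: 'e' == 'e'
  Pos -2: 'g' != 'v' (stop)
LCS = "e" (length 1)


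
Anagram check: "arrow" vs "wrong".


Word 1: "arrow" → sorted: aorrw
Word 2: "wrong" → sorted: gnorw
Same letters? aorrw != gnorw
Anagram = No


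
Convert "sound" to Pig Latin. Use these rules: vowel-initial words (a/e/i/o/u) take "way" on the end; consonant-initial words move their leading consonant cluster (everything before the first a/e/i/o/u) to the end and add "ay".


Word: "sound"
Starts with consonant(s) → move to end, add 'ay'
Consonant cluster: "s"
Pig Latin = "oundsay"


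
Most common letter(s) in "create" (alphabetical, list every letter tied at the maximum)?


Word: "create"
Letter counts:
  'a': 1
  'c': 1
  'e': 2
  'r': 1
  't': 1
Maximum count = 2
Most frequent = 'e' (2 times each)


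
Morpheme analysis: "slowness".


Word: "slowness"
Morphemes: slow / -ness
Each morpheme carries meaning
= 2 morphemes


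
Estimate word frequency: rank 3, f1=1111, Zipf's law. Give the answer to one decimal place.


Zipf's law: f(r) = f(1) / r
f(1) = 1111
f(3) = 1111 / 3
= 370.3 occurrences


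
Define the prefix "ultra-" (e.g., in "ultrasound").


Prefix: ultra-
Example: ultrasound (ultra- + sound)
Meaning = beyond


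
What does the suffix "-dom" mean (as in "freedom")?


Suffix: -dom
As in: freedom -> free + -dom
Meaning = state / realm


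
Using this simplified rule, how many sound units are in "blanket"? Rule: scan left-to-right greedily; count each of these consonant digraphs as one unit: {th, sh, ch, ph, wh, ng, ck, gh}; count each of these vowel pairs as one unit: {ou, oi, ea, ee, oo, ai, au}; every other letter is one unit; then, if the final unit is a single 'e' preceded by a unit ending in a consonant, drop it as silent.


Word: "blanket" (7 letters)
Left-to-right scan:
  (1) 'b' (letter)
  (2) 'l' (letter)
  (3) 'a' (letter)
  (4) 'n' (letter)
  (5) 'k' (letter)
  (6) 'e' (letter)
  (7) 't' (letter)
Units from scan: 7
Sound units = 7 units


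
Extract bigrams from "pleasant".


Word: "pleasant" (length 8)
Number of bigrams = 8 - 2 + 1 = 7
  Position 0: "pl"
  Position 1: "le"
  Position 2: "ea"
  Position 3: "as"
  Position 4: "sa"
  Position 5: "an"
  Position 6: "nt"
Bigrams = "pl", "le", "ea", "as", "sa", "an", "nt"


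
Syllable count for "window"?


Word: "window"
Syllable breakdown: win · dow
Counting: 2 parts
= 2 syllables


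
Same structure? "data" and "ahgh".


Pattern of "data": [0, 1, 2, 1]
Pattern of "ahgh": [0, 1, 2, 1]
Patterns match
Same pattern = Yes


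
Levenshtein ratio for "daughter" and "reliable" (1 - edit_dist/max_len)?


Word 1: "daughter" (length 8)
Word 2: "reliable" (length 8)
One optimal edit sequence:
  1. substitute 'd' -> 'r'  (+1)
  2. substitute 'a' -> 'e'  (+1)
  3. substitute 'u' -> 'l'  (+1)
  4. substitute 'g' -> 'i'  (+1)
  5. substitute 'h' -> 'a'  (+1)
  6. substitute 't' -> 'b'  (+1)
  7. substitute 'e' -> 'l'  (+1)
  8. substitute 'r' -> 'e'  (+1)
Edit distance = 8
Max length = max(8, 8) = 8
Similarity = 1 - 8/8
= 0.0000


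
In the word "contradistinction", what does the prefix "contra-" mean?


Prefix: contra-
Example: contradistinction = contra- + distinction
Meaning = against


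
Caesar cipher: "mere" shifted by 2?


Word: "mere"
Shift: 2
Each letter → (letter + shift) mod 26:
  'm' (12) + 2 = 14 → 'o'
  'e' (4) + 2 = 6 → 'g'
  'r' (17) + 2 = 19 → 't'
  'e' (4) + 2 = 6 → 'g'
Result = "ogtg"


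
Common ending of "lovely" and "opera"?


Word 1: "lovely"
Word 2: "opera"
Comparing from end:
  Pos -1: 'y' != 'a' (stop)
LCS = "" (length 0)


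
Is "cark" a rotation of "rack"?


Word: "rack", Candidate: "cark"
Method: check if candidate is substring of word+word
"rackrack" contains "cark"? No
Is rotation = No


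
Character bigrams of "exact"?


Word: "exact" (length 5)
Number of bigrams = 5 - 2 + 1 = 4
  Position 0: "ex"
  Position 1: "xa"
  Position 2: "ac"
  Position 3: "ct"
Bigrams = "ex", "xa", "ac", "ct"


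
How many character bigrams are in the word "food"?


Word: "food" (length 4)
Number of 2-grams = length - 2 + 1 = 4 - 2 + 1
= 3


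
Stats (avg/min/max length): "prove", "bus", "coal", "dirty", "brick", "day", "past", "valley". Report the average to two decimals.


Lengths: "prove"=5, "bus"=3, "coal"=4, "dirty"=5, "brick"=5, "day"=3, "past"=4, "valley"=6
Sum = 35, Count = 8
Average = 35/8 = 4.38
= avg=4.38, min=3, max=6


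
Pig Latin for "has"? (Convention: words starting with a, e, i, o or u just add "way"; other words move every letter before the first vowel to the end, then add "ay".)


Word: "has"
Starts with consonant(s) → move to end, add 'ay'
Consonant cluster: "h"
Pig Latin = "ashay"


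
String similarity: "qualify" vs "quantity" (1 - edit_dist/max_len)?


Word 1: "qualify" (length 7)
Word 2: "quantity" (length 8)
One optimal edit sequence:
  1. keep 'q'
  2. keep 'u'
  3. keep 'a'
  4. insert 'n'  (+1)
  5. substitute 'l' -> 't'  (+1)
  6. keep 'i'
  7. substitute 'f' -> 't'  (+1)
  8. keep 'y'
Edit distance = 3
Max length = max(7, 8) = 8
Similarity = 1 - 3/8
= 0.6250


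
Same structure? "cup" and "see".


Pattern of "cup": [0, 1, 2]
Pattern of "see": [0, 1, 1]
Patterns do not match
Same pattern = No


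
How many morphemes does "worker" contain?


Word: "worker"
Morphemes: work + -er
Each morpheme carries meaning
= 2 morphemes


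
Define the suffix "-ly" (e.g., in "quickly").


Suffix: -ly
Example: quickly (quick + -ly)
Meaning = in a manner


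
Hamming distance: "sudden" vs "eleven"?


Comparing character by character (same length = 6):
  Pos 0: 's' vs 'e' !=
  Pos 1: 'u' vs 'l' !=
  Pos 2: 'd' vs 'e' !=
  Pos 3: 'd' vs 'v' !=
  Pos 4: 'e' vs 'e' =
  Pos 5: 'n' vs 'n' =
Hamming distance = 4


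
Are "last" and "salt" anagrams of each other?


Word 1: "last" → sorted: alst
Word 2: "salt" → sorted: alst
Same letters? alst == alst
Anagram = Yes


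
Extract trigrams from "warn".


Word: "warn" (length 4)
Number of trigrams = 4 - 3 + 1 = 2
  Position 0: "war"
  Position 1: "arn"
Trigrams = "war", "arn"


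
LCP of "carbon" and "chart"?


Word 1: "carbon"
Word 2: "chart"
Comparing from start:
  Pos 0: 'c' == 'c'
  Pos 1: 'a' != 'h' (stop)
LCP = "c" (length 1)


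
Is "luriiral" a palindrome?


Word: "luriiral"
Reversed: "lariirul"
Forward == Backward? luriiral != lariirul
Palindrome = No


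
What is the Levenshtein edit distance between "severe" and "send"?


Word 1: "severe" (length 6)
Word 2: "send" (length 4)
One optimal edit sequence (insert/delete/substitute each cost 1):
  1. keep 's'
  2. delete 'e'  (+1)
  3. delete 'v'  (+1)
  4. keep 'e'
  5. substitute 'r' -> 'n'  (+1)
  6. substitute 'e' -> 'd'  (+1)
Total edit operations: 4
Edit distance = 4


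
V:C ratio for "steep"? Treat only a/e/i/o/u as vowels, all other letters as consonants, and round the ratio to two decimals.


Word: "steep"
Vowels (a,e,i,o,u): 2
Consonants: 3
Ratio = 2/3
= 0.67


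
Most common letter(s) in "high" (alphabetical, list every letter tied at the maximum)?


Word: "high"
Letter counts:
  'g': 1
  'h': 2
  'i': 1
Maximum count = 2
Most frequent = 'h' (2 times each)


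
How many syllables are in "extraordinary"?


Word: "extraordinary"
Syllable breakdown: ex / traor / di / nar / y
Counting: 5 parts
= 5 syllables


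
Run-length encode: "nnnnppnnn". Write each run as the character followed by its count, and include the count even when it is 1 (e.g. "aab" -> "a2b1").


String: "nnnnppnnn"
Scanning for consecutive runs:
  'n' x 4
  'p' x 2
  'n' x 3
RLE = "n4p2n3"


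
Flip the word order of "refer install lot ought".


Original: "refer install lot ought"
Words (1..n): refer | install | lot | ought
Reversed (n..1): ought | lot | install | refer
Result = "ought lot install refer"


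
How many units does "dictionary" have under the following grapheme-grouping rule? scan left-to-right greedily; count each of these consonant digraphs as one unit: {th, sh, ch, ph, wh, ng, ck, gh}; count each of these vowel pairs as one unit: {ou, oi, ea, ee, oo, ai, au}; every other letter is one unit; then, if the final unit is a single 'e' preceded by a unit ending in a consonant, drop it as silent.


Word: "dictionary" (10 letters)
Left-to-right scan:
  (1) 'd' (letter)
  (2) 'i' (letter)
  (3) 'c' (letter)
  (4) 't' (letter)
  (5) 'i' (letter)
  (6) 'o' (letter)
  (7) 'n' (letter)
  (8) 'a' (letter)
  (9) 'r' (letter)
  (10) 'y' (letter)
Units from scan: 10
Sound units = 10 units


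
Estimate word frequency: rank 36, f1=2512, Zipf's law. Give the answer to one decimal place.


Zipf's law: f(r) = f(1) / r
f(1) = 2512
f(36) = 2512 / 36
= 69.8 occurrences


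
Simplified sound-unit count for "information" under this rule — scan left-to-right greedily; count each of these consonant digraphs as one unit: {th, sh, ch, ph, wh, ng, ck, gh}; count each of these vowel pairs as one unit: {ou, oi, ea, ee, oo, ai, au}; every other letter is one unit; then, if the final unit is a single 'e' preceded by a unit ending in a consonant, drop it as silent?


Word: "information" (11 letters)
Left-to-right scan:
  [1] 'i' (letter)
  [2] 'n' (letter)
  [3] 'f' (letter)
  [4] 'o' (letter)
  [5] 'r' (letter)
  [6] 'm' (letter)
  [7] 'a' (letter)
  [8] 't' (letter)
  [9] 'i' (letter)
  [10] 'o' (letter)
  [11] 'n' (letter)
Units from scan: 11
Sound units = 11 units


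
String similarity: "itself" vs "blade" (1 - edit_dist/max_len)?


Word 1: "itself" (length 6)
Word 2: "blade" (length 5)
One optimal edit sequence:
  1. delete 'i'  (+1)
  2. substitute 't' -> 'b'  (+1)
  3. substitute 's' -> 'l'  (+1)
  4. substitute 'e' -> 'a'  (+1)
  5. substitute 'l' -> 'd'  (+1)
  6. substitute 'f' -> 'e'  (+1)
Edit distance = 6
Max length = max(6, 5) = 6
Similarity = 1 - 6/6
= 0.0000


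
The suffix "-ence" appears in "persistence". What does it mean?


Suffix: -ence
Example: persistence (persist + -ence)
Meaning = state of


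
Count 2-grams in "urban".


Word: "urban" (length 5)
Number of 2-grams = length - 2 + 1 = 5 - 2 + 1
= 4


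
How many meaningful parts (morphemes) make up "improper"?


Word: "improper"
Morphemes: im- + proper
Each morpheme carries meaning
= 2 morphemes


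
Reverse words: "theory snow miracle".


Original: "theory snow miracle"
Words (1..n): theory | snow | miracle
Reversed (n..1): miracle | snow | theory
Result = "miracle snow theory"


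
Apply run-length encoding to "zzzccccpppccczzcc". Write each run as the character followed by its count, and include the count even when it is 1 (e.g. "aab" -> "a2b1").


String: "zzzccccpppccczzcc"
Scanning for consecutive runs:
  'z' x 3
  'c' x 4
  'p' x 3
  'c' x 3
  'z' x 2
  'c' x 2
RLE = "z3c4p3c3z2c2"


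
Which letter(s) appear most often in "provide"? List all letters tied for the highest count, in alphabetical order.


Word: "provide"
Letter counts:
  'd': 1
  'e': 1
  'i': 1
  'o': 1
  'p': 1
  'r': 1
  'v': 1
Maximum count = 1
Most frequent = 'd', 'e', 'i', 'o', 'p', 'r', 'v' (1 time each)


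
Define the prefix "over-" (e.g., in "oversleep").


Prefix: over-
Example: oversleep = over- + sleep
Meaning = excessive


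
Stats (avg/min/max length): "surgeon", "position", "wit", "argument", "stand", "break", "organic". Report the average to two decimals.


Lengths: "surgeon"=7, "position"=8, "wit"=3, "argument"=8, "stand"=5, "break"=5, "organic"=7
Sum = 43, Count = 7
Average = 43/7 = 6.14
= avg=6.14, min=3, max=8


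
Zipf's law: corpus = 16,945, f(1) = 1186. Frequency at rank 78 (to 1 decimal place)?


Zipf's law: f(r) = f(1) / r
f(1) = 1186
f(78) = 1186 / 78
= 15.2 occurrences


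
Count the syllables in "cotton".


Word: "cotton"
Syllable breakdown: cot-ton
Counting: 2 parts
= 2 syllables


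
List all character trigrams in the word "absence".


Word: "absence" (length 7)
Number of trigrams = 7 - 3 + 1 = 5
  Position 0: "abs"
  Position 1: "bse"
  Position 2: "sen"
  Position 3: "enc"
  Position 4: "nce"
Trigrams = "abs", "bse", "sen", "enc", "nce"


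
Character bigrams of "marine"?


Word: "marine" (length 6)
Number of bigrams = 6 - 2 + 1 = 5
  Position 0: "ma"
  Position 1: "ar"
  Position 2: "ri"
  Position 3: "in"
  Position 4: "ne"
Bigrams = "ma", "ar", "ri", "in", "ne"


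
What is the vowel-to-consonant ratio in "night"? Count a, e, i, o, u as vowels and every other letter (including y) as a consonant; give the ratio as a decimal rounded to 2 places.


Word: "night"
Vowels (a,e,i,o,u): 1
Consonants: 4
Ratio = 1/4
= 0.25


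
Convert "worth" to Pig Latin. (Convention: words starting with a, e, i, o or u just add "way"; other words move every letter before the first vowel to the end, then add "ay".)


Word: "worth"
Starts with consonant(s) → move to end, add 'ay'
Consonant cluster: "w"
Pig Latin = "orthway"


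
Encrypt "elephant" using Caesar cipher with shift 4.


Word: "elephant"
Shift: 4
Each letter → (letter + shift) mod 26:
  'e' (4) + 4 = 8 → 'i'
  'l' (11) + 4 = 15 → 'p'
  'e' (4) + 4 = 8 → 'i'
  'p' (15) + 4 = 19 → 't'
  'h' (7) + 4 = 11 → 'l'
  'a' (0) + 4 = 4 → 'e'
  'n' (13) + 4 = 17 → 'r'
  't' (19) + 4 = 23 → 'x'
Result = "ipitlerx"


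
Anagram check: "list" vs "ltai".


Word 1: "list" → sorted: ilst
Word 2: "ltai" → sorted: ailt
Same letters? ilst != ailt
Anagram = No


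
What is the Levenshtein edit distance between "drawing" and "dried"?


Word 1: "drawing" (length 7)
Word 2: "dried" (length 5)
One optimal edit sequence (insert/delete/substitute each cost 1):
  1. keep 'd'
  2. keep 'r'
  3. delete 'a'  (+1)
  4. delete 'w'  (+1)
  5. keep 'i'
  6. substitute 'n' -> 'e'  (+1)
  7. substitute 'g' -> 'd'  (+1)
Total edit operations: 4
Edit distance = 4


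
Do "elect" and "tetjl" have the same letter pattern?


Pattern of "elect": [0, 1, 0, 2, 3]
Pattern of "tetjl": [0, 1, 0, 2, 3]
Patterns match
Same pattern = Yes


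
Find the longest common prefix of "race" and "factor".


Word 1: "race"
Word 2: "factor"
Comparing from start:
  Pos 0: 'r' != 'f' (stop)
LCP = "" (length 0)


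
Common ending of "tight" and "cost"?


Word 1: "tight"
Word 2: "cost"
Comparing from end:
  Pos -1: 't' == 't'
  Pos -2: 'h' != 's' (stop)
LCS = "t" (length 1)


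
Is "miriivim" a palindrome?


Word: "miriivim"
Reversed: "miviirim"
Forward == Backward? miriivim != miviirim
Palindrome = No


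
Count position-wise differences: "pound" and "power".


Comparing character by character (same length = 5):
  Pos 0: 'p' vs 'p' =
  Pos 1: 'o' vs 'o' =
  Pos 2: 'u' vs 'w' !=
  Pos 3: 'n' vs 'e' !=
  Pos 4: 'd' vs 'r' !=
Hamming distance = 3


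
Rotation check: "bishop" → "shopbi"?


Word: "bishop", Candidate: "shopbi"
Method: check if candidate is substring of word+word
"bishopbishop" contains "shopbi"? Yes
Is rotation = Yes


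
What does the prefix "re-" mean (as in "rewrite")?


Prefix: re-
Example: rewrite (re- + write)
Meaning = again


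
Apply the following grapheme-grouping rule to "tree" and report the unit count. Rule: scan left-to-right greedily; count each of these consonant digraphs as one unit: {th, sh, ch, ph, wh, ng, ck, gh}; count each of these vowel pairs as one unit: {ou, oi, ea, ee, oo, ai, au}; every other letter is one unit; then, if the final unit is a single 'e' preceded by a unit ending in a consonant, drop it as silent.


Word: "tree" (4 letters)
Left-to-right scan:
  (1) 't' (letter)
  (2) 'r' (letter)
  (3) 'ee' (vowel-pair)
Units from scan: 3
Sound units = 3 units


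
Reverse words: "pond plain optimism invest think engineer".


Original: "pond plain optimism invest think engineer"
Words (1..n): pond | plain | optimism | invest | think | engineer
Reversed (n..1): engineer | think | invest | optimism | plain | pond
Result = "engineer think invest optimism plain pond"


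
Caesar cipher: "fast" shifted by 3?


Word: "fast"
Shift: 3
Each letter → (letter + shift) mod 26:
  'f' (5) + 3 = 8 → 'i'
  'a' (0) + 3 = 3 → 'd'
  's' (18) + 3 = 21 → 'v'
  't' (19) + 3 = 22 → 'w'
Result = "idvw"


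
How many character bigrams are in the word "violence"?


Word: "violence" (length 8)
Number of 2-grams = length - 2 + 1 = 8 - 2 + 1
= 7


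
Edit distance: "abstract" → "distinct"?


Word 1: "abstract" (length 8)
Word 2: "distinct" (length 8)
One optimal edit sequence (insert/delete/substitute each cost 1):
  1. substitute 'a' -> 'd'  (+1)
  2. substitute 'b' -> 'i'  (+1)
  3. keep 's'
  4. keep 't'
  5. substitute 'r' -> 'i'  (+1)
  6. substitute 'a' -> 'n'  (+1)
  7. keep 'c'
  8. keep 't'
Total edit operations: 4
Edit distance = 4


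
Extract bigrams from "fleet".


Word: "fleet" (length 5)
Number of bigrams = 5 - 2 + 1 = 4
  Position 0: "fl"
  Position 1: "le"
  Position 2: "ee"
  Position 3: "et"
Bigrams = "fl", "le", "ee", "et"


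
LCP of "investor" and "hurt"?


Word 1: "investor"
Word 2: "hurt"
Comparing from start:
  Pos 0: 'i' != 'h' (stop)
LCP = "" (length 0)


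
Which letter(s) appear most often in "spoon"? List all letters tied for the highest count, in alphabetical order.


Word: "spoon"
Letter counts:
  'n': 1
  'o': 2
  'p': 1
  's': 1
Maximum count = 2
Most frequent = 'o' (2 times each)


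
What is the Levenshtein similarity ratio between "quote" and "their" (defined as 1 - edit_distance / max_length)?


Word 1: "quote" (length 5)
Word 2: "their" (length 5)
One optimal edit sequence:
  1. substitute 'q' -> 't'  (+1)
  2. substitute 'u' -> 'h'  (+1)
  3. substitute 'o' -> 'e'  (+1)
  4. substitute 't' -> 'i'  (+1)
  5. substitute 'e' -> 'r'  (+1)
Edit distance = 5
Max length = max(5, 5) = 5
Similarity = 1 - 5/5
= 0.0000


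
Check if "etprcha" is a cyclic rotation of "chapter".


Word: "chapter", Candidate: "etprcha"
Method: check if candidate is substring of word+word
"chapterchapter" contains "etprcha"? No
Is rotation = No


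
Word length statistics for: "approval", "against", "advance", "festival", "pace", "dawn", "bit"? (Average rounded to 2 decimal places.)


Lengths: "approval"=8, "against"=7, "advance"=7, "festival"=8, "pace"=4, "dawn"=4, "bit"=3
Sum = 41, Count = 7
Average = 41/7 = 5.86
= avg=5.86, min=3, max=8


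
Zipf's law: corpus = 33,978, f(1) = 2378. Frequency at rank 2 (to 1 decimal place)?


Zipf's law: f(r) = f(1) / r
f(1) = 2378
f(2) = 2378 / 2
= 1189.0 occurrences


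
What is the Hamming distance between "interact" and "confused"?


Comparing character by character (same length = 8):
  Pos 0: 'i' vs 'c' !=
  Pos 1: 'n' vs 'o' !=
  Pos 2: 't' vs 'n' !=
  Pos 3: 'e' vs 'f' !=
  Pos 4: 'r' vs 'u' !=
  Pos 5: 'a' vs 's' !=
  Pos 6: 'c' vs 'e' !=
  Pos 7: 't' vs 'd' !=
Hamming distance = 8


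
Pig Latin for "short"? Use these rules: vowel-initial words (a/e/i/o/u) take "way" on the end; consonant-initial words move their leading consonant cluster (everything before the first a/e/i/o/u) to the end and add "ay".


Word: "short"
Starts with consonant(s) → move to end, add 'ay'
Consonant cluster: "sh"
Pig Latin = "ortshay"


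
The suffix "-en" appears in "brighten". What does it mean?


Suffix: -en
As in: brighten -> bright + -en
Meaning = to make / become


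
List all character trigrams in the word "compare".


Word: "compare" (length 7)
Number of trigrams = 7 - 3 + 1 = 5
  Position 0: "com"
  Position 1: "omp"
  Position 2: "mpa"
  Position 3: "par"
  Position 4: "are"
Trigrams = "com", "omp", "mpa", "par", "are"


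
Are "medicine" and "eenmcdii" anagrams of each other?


Word 1: "medicine" → sorted: cdeeiimn
Word 2: "eenmcdii" → sorted: cdeeiimn
Same letters? cdeeiimn == cdeeiimn
Anagram = Yes


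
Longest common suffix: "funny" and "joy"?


Word 1: "funny"
Word 2: "joy"
Comparing from end:
  Pos -1: 'y' == 'y'
  Pos -2: 'n' != 'o' (stop)
LCS = "y" (length 1)


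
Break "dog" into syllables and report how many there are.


Word: "dog"
Syllable breakdown: dog
Counting: 1 part
= 1 syllable


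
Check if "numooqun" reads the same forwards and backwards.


Word: "numooqun"
Reversed: "nuqoomun"
Forward == Backward? numooqun != nuqoomun
Palindrome = No


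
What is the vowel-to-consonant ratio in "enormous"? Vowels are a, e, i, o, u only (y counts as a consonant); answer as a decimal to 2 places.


Word: "enormous"
Vowels (a,e,i,o,u): 4
Consonants: 4
Ratio = 4/4
= 1.00


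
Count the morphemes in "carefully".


Word: "carefully"
Morphemes: care | -ful | -ly
Each morpheme carries meaning
= 3 morphemes


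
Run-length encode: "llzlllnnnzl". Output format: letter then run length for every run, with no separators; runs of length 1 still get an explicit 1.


String: "llzlllnnnzl"
Scanning for consecutive runs:
  'l' x 2
  'z' x 1
  'l' x 3
  'n' x 3
  'z' x 1
  'l' x 1
RLE = "l2z1l3n3z1l1"


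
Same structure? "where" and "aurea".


Pattern of "where": [0, 1, 2, 3, 2]
Pattern of "aurea": [0, 1, 2, 3, 0]
Patterns do not match
Same pattern = No


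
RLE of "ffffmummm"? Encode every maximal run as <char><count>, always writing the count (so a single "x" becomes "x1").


String: "ffffmummm"
Scanning for consecutive runs:
  'f' x 4
  'm' x 1
  'u' x 1
  'm' x 3
RLE = "f4m1u1m3"


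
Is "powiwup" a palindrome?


Word: "powiwup"
Reversed: "puwiwop"
Forward == Backward? powiwup != puwiwop
Palindrome = No


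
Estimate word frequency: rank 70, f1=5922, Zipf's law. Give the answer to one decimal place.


Zipf's law: f(r) = f(1) / r
f(1) = 5922
f(70) = 5922 / 70
= 84.6 occurrences


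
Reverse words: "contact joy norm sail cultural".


Original: "contact joy norm sail cultural"
Words (1..n): contact | joy | norm | sail | cultural
Reversed (n..1): cultural | sail | norm | joy | contact
Result = "cultural sail norm joy contact"


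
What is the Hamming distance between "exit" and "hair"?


Comparing character by character (same length = 4):
  Pos 0: 'e' vs 'h' !=
  Pos 1: 'x' vs 'a' !=
  Pos 2: 'i' vs 'i' =
  Pos 3: 't' vs 'r' !=
Hamming distance = 3


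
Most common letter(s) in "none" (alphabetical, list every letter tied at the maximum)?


Word: "none"
Letter counts:
  'e': 1
  'n': 2
  'o': 1
Maximum count = 2
Most frequent = 'n' (2 times each)


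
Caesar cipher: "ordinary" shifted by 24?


Word: "ordinary"
Shift: 24
Each letter → (letter + shift) mod 26:
  'o' (14) + 24 = 12 → 'm'
  'r' (17) + 24 = 15 → 'p'
  'd' (3) + 24 = 1 → 'b'
  'i' (8) + 24 = 6 → 'g'
  'n' (13) + 24 = 11 → 'l'
  'a' (0) + 24 = 24 → 'y'
  'r' (17) + 24 = 15 → 'p'
  'y' (24) + 24 = 22 → 'w'
Result = "mpbglypw"


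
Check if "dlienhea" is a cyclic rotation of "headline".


Word: "headline", Candidate: "dlienhea"
Method: check if candidate is substring of word+word
"headlineheadline" contains "dlienhea"? No
Is rotation = No


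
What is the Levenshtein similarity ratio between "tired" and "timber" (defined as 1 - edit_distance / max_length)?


Word 1: "tired" (length 5)
Word 2: "timber" (length 6)
One optimal edit sequence:
  1. keep 't'
  2. keep 'i'
  3. insert 'm'  (+1)
  4. substitute 'r' -> 'b'  (+1)
  5. keep 'e'
  6. substitute 'd' -> 'r'  (+1)
Edit distance = 3
Max length = max(5, 6) = 6
Similarity = 1 - 3/6
= 0.5000


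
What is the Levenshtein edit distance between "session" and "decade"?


Word 1: "session" (length 7)
Word 2: "decade" (length 6)
One optimal edit sequence (insert/delete/substitute each cost 1):
  1. substitute 's' -> 'd'  (+1)
  2. keep 'e'
  3. delete 's'  (+1)
  4. substitute 's' -> 'c'  (+1)
  5. substitute 'i' -> 'a'  (+1)
  6. substitute 'o' -> 'd'  (+1)
  7. substitute 'n' -> 'e'  (+1)
Total edit operations: 6
Edit distance = 6


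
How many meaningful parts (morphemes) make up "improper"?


Word: "improper"
Morphemes: im- + proper
Each morpheme carries meaning
= 2 morphemes


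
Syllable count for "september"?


Word: "september"
Syllable breakdown: sep-tem-ber
Counting: 3 parts
= 3 syllables


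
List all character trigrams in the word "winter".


Word: "winter" (length 6)
Number of trigrams = 6 - 3 + 1 = 4
  Position 0: "win"
  Position 1: "int"
  Position 2: "nte"
  Position 3: "ter"
Trigrams = "win", "int", "nte", "ter"


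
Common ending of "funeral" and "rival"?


Word 1: "funeral"
Word 2: "rival"
Comparing from end:
  Pos -1: 'l' == 'l'
  Pos -2: 'a' == 'a'
  Pos -3: 'r' != 'v' (stop)
LCS = "al" (length 2)


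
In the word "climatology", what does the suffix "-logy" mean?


Suffix: -logy
Example: climatology (climate + -logy, with a spelling change)
Meaning = study of


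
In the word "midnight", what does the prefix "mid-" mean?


Prefix: mid-
As in: midnight -> mid- + night
Meaning = middle


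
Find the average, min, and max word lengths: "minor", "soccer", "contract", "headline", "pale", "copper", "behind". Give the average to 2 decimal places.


Lengths: "minor"=5, "soccer"=6, "contract"=8, "headline"=8, "pale"=4, "copper"=6, "behind"=6
Sum = 43, Count = 7
Average = 43/7 = 6.14
= avg=6.14, min=4, max=8


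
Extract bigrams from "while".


Word: "while" (length 5)
Number of bigrams = 5 - 2 + 1 = 4
  Position 0: "wh"
  Position 1: "hi"
  Position 2: "il"
  Position 3: "le"
Bigrams = "wh", "hi", "il", "le"


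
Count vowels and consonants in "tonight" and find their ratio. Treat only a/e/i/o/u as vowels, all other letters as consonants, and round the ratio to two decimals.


Word: "tonight"
Vowels (a,e,i,o,u): 2
Consonants: 5
Ratio = 2/5
= 0.40


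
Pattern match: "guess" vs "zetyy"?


Pattern of "guess": [0, 1, 2, 3, 3]
Pattern of "zetyy": [0, 1, 2, 3, 3]
Patterns match
Same pattern = Yes


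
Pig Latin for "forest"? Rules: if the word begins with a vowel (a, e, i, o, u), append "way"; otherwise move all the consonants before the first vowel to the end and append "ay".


Word: "forest"
Starts with consonant(s) → move to end, add 'ay'
Consonant cluster: "f"
Pig Latin = "orestfay"


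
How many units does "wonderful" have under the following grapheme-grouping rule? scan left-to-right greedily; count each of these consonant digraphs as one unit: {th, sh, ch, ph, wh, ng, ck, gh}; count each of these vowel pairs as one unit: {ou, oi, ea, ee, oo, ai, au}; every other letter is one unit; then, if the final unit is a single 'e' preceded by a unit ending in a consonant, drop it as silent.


Word: "wonderful" (9 letters)
Left-to-right scan:
  1. 'w' (letter)
  2. 'o' (letter)
  3. 'n' (letter)
  4. 'd' (letter)
  5. 'e' (letter)
  6. 'r' (letter)
  7. 'f' (letter)
  8. 'u' (letter)
  9. 'l' (letter)
Units from scan: 9
Sound units = 9 units


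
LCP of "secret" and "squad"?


Word 1: "secret"
Word 2: "squad"
Comparing from start:
  Pos 0: 's' == 's'
  Pos 1: 'e' != 'q' (stop)
LCP = "s" (length 1)


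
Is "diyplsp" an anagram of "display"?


Word 1: "display" → sorted: adilpsy
Word 2: "diyplsp" → sorted: dilppsy
Same letters? adilpsy != dilppsy
Anagram = No


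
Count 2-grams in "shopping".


Word: "shopping" (length 8)
Number of 2-grams = length - 2 + 1 = 8 - 2 + 1
= 7


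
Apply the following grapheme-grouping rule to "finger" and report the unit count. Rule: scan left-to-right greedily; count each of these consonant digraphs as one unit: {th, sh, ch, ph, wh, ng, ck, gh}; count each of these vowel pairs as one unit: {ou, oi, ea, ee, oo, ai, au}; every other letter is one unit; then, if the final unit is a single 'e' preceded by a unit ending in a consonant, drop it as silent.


Word: "finger" (6 letters)
Left-to-right scan:
  (1) 'f' (letter)
  (2) 'i' (letter)
  (3) 'ng' (digraph)
  (4) 'e' (letter)
  (5) 'r' (letter)
Units from scan: 5
Sound units = 5 units


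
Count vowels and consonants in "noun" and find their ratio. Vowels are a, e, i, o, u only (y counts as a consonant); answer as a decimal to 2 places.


Word: "noun"
Vowels (a,e,i,o,u): 2
Consonants: 2
Ratio = 2/2
= 1.00


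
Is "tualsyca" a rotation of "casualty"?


Word: "casualty", Candidate: "tualsyca"
Method: check if candidate is substring of word+word
"casualtycasualty" contains "tualsyca"? No
Is rotation = No


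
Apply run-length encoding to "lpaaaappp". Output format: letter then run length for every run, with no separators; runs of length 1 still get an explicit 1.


String: "lpaaaappp"
Scanning for consecutive runs:
  'l' x 1
  'p' x 1
  'a' x 4
  'p' x 3
RLE = "l1p1a4p3"


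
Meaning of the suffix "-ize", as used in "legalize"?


Suffix: -ize
As in: legalize -> legal + -ize
Meaning = to make


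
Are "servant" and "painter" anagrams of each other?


Word 1: "servant" → sorted: aenrstv
Word 2: "painter" → sorted: aeinprt
Same letters? aenrstv != aeinprt
Anagram = No


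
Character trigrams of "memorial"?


Word: "memorial" (length 8)
Number of trigrams = 8 - 3 + 1 = 6
  Position 0: "mem"
  Position 1: "emo"
  Position 2: "mor"
  Position 3: "ori"
  Position 4: "ria"
  Position 5: "ial"
Trigrams = "mem", "emo", "mor", "ori", "ria", "ial"


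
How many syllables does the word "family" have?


Word: "family"
Syllable breakdown: fam-i-ly
Counting: 3 parts
= 3 syllables


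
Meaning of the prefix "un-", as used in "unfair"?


Prefix: un-
As in: unfair -> un- + fair
Meaning = not / reverse


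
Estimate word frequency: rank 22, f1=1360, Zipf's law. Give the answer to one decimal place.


Zipf's law: f(r) = f(1) / r
f(1) = 1360
f(22) = 1360 / 22
= 61.8 occurrences


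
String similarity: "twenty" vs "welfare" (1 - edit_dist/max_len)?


Word 1: "twenty" (length 6)
Word 2: "welfare" (length 7)
One optimal edit sequence:
  1. delete 't'  (+1)
  2. keep 'w'
  3. keep 'e'
  4. insert 'l'  (+1)
  5. insert 'f'  (+1)
  6. substitute 'n' -> 'a'  (+1)
  7. substitute 't' -> 'r'  (+1)
  8. substitute 'y' -> 'e'  (+1)
Edit distance = 6
Max length = max(6, 7) = 7
Similarity = 1 - 6/7
= 0.1429


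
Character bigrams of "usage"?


Word: "usage" (length 5)
Number of bigrams = 5 - 2 + 1 = 4
  Position 0: "us"
  Position 1: "sa"
  Position 2: "ag"
  Position 3: "ge"
Bigrams = "us", "sa", "ag", "ge"


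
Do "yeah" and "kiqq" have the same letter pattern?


Pattern of "yeah": [0, 1, 2, 3]
Pattern of "kiqq": [0, 1, 2, 2]
Patterns do not match
Same pattern = No


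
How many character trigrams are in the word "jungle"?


Word: "jungle" (length 6)
Number of 3-grams = length - 3 + 1 = 6 - 3 + 1
= 4


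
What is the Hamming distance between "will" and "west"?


Comparing character by character (same length = 4):
  Pos 0: 'w' vs 'w' =
  Pos 1: 'i' vs 'e' !=
  Pos 2: 'l' vs 's' !=
  Pos 3: 'l' vs 't' !=
Hamming distance = 3


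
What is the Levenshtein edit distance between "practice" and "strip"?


Word 1: "practice" (length 8)
Word 2: "strip" (length 5)
One optimal edit sequence (insert/delete/substitute each cost 1):
  1. delete 'p'  (+1)
  2. delete 'r'  (+1)
  3. delete 'a'  (+1)
  4. substitute 'c' -> 's'  (+1)
  5. keep 't'
  6. substitute 'i' -> 'r'  (+1)
  7. substitute 'c' -> 'i'  (+1)
  8. substitute 'e' -> 'p'  (+1)
Total edit operations: 7
Edit distance = 7


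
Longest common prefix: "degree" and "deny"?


Word 1: "degree"
Word 2: "deny"
Comparing from start:
  Pos 0: 'd' == 'd'
  Pos 1: 'e' == 'e'
  Pos 2: 'g' != 'n' (stop)
LCP = "de" (length 2)


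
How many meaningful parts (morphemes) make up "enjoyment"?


Word: "enjoyment"
Morphemes: en- / joy / -ment
Each morpheme carries meaning
= 3 morphemes


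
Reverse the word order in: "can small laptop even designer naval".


Original: "can small laptop even designer naval"
Words (1..n): can | small | laptop | even | designer | naval
Reversed (n..1): naval | designer | even | laptop | small | can
Result = "naval designer even laptop small can"


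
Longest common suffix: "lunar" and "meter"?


Word 1: "lunar"
Word 2: "meter"
Comparing from end:
  Pos -1: 'r' == 'r'
  Pos -2: 'a' != 'e' (stop)
LCS = "r" (length 1)


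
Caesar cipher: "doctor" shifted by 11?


Word: "doctor"
Shift: 11
Each letter → (letter + shift) mod 26:
  'd' (3) + 11 = 14 → 'o'
  'o' (14) + 11 = 25 → 'z'
  'c' (2) + 11 = 13 → 'n'
  't' (19) + 11 = 4 → 'e'
  'o' (14) + 11 = 25 → 'z'
  'r' (17) + 11 = 2 → 'c'
Result = "oznezc"


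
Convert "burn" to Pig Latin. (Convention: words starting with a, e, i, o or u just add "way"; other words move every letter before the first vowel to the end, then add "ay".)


Word: "burn"
Starts with consonant(s) → move to end, add 'ay'
Consonant cluster: "b"
Pig Latin = "urnbay"


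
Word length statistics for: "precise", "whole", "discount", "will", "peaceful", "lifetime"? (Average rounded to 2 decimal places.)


Lengths: "precise"=7, "whole"=5, "discount"=8, "will"=4, "peaceful"=8, "lifetime"=8
Sum = 40, Count = 6
Average = 40/6 = 6.67
= avg=6.67, min=4, max=8


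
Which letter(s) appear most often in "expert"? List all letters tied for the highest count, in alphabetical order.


Word: "expert"
Letter counts:
  'e': 2
  'p': 1
  'r': 1
  't': 1
  'x': 1
Maximum count = 2
Most frequent = 'e' (2 times each)


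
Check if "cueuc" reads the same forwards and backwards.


Word: "cueuc"
Reversed: "cueuc"
Forward == Backward? cueuc == cueuc
Palindrome = Yes


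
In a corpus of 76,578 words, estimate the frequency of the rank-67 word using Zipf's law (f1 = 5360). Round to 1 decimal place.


Zipf's law: f(r) = f(1) / r
f(1) = 5360
f(67) = 5360 / 67
= 80.0 occurrences


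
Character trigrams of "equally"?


Word: "equally" (length 7)
Number of trigrams = 7 - 3 + 1 = 5
  Position 0: "equ"
  Position 1: "qua"
  Position 2: "ual"
  Position 3: "all"
  Position 4: "lly"
Trigrams = "equ", "qua", "ual", "all", "lly"


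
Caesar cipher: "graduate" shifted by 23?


Word: "graduate"
Shift: 23
Each letter → (letter + shift) mod 26:
  'g' (6) + 23 = 3 → 'd'
  'r' (17) + 23 = 14 → 'o'
  'a' (0) + 23 = 23 → 'x'
  'd' (3) + 23 = 0 → 'a'
  'u' (20) + 23 = 17 → 'r'
  'a' (0) + 23 = 23 → 'x'
  't' (19) + 23 = 16 → 'q'
  'e' (4) + 23 = 1 → 'b'
Result = "doxarxqb"


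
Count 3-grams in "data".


Word: "data" (length 4)
Number of 3-grams = length - 3 + 1 = 4 - 3 + 1
= 2


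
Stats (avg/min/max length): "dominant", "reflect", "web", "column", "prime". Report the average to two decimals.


Lengths: "dominant"=8, "reflect"=7, "web"=3, "column"=6, "prime"=5
Sum = 29, Count = 5
Average = 29/5 = 5.80
= avg=5.80, min=3, max=8


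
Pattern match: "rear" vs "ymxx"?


Pattern of "rear": [0, 1, 2, 0]
Pattern of "ymxx": [0, 1, 2, 2]
Patterns do not match
Same pattern = No


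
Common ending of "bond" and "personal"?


Word 1: "bond"
Word 2: "personal"
Comparing from end:
  Pos -1: 'd' != 'l' (stop)
LCS = "" (length 0)


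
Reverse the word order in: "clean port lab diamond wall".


Original: "clean port lab diamond wall"
Words (1..n): clean | port | lab | diamond | wall
Reversed (n..1): wall | diamond | lab | port | clean
Result = "wall diamond lab port clean"


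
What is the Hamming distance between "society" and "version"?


Comparing character by character (same length = 7):
  Pos 0: 's' vs 'v' !=
  Pos 1: 'o' vs 'e' !=
  Pos 2: 'c' vs 'r' !=
  Pos 3: 'i' vs 's' !=
  Pos 4: 'e' vs 'i' !=
  Pos 5: 't' vs 'o' !=
  Pos 6: 'y' vs 'n' !=
Hamming distance = 7


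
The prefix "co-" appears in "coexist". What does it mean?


Prefix: co-
Example: coexist (co- + exist)
Meaning = together


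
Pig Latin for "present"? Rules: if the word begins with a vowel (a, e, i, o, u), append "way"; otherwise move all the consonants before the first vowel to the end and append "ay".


Word: "present"
Starts with consonant(s) → move to end, add 'ay'
Consonant cluster: "pr"
Pig Latin = "esentpray"


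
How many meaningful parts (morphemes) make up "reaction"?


Word: "reaction"
Morphemes: re- | act | -ion
Each morpheme carries meaning
= 3 morphemes


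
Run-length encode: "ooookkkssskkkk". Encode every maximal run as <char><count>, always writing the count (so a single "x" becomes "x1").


String: "ooookkkssskkkk"
Scanning for consecutive runs:
  'o' x 4
  'k' x 3
  's' x 3
  'k' x 4
RLE = "o4k3s3k4"


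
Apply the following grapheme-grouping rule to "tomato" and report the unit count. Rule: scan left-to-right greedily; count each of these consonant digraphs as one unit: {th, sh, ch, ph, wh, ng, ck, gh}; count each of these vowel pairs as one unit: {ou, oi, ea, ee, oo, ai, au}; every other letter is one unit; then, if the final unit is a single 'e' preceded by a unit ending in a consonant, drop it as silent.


Word: "tomato" (6 letters)
Left-to-right scan:
  [1] 't' (letter)
  [2] 'o' (letter)
  [3] 'm' (letter)
  [4] 'a' (letter)
  [5] 't' (letter)
  [6] 'o' (letter)
Units from scan: 6
Sound units = 6 units


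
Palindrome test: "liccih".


Word: "liccih"
Reversed: "hiccil"
Forward == Backward? liccih != hiccil
Palindrome = No


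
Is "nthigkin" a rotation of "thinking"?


Word: "thinking", Candidate: "nthigkin"
Method: check if candidate is substring of word+word
"thinkingthinking" contains "nthigkin"? No
Is rotation = No


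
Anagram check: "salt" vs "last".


Word 1: "salt" → sorted: alst
Word 2: "last" → sorted: alst
Same letters? alst == alst
Anagram = Yes


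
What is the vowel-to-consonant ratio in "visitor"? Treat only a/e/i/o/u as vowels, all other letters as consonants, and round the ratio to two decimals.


Word: "visitor"
Vowels (a,e,i,o,u): 3
Consonants: 4
Ratio = 3/4
= 0.75


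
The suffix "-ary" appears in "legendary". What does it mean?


Suffix: -ary
Example: legendary = legend + -ary
Meaning = relating to


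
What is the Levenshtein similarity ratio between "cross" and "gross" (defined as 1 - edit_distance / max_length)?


Word 1: "cross" (length 5)
Word 2: "gross" (length 5)
One optimal edit sequence:
  1. substitute 'c' -> 'g'  (+1)
  2. keep 'r'
  3. keep 'o'
  4. keep 's'
  5. keep 's'
Edit distance = 1
Max length = max(5, 5) = 5
Similarity = 1 - 1/5
= 0.8000


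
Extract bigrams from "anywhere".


Word: "anywhere" (length 8)
Number of bigrams = 8 - 2 + 1 = 7
  Position 0: "an"
  Position 1: "ny"
  Position 2: "yw"
  Position 3: "wh"
  Position 4: "he"
  Position 5: "er"
  Position 6: "re"
Bigrams = "an", "ny", "yw", "wh", "he", "er", "re"


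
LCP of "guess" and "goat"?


Word 1: "guess"
Word 2: "goat"
Comparing from start:
  Pos 0: 'g' == 'g'
  Pos 1: 'u' != 'o' (stop)
LCP = "g" (length 1)


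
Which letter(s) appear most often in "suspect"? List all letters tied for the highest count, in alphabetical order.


Word: "suspect"
Letter counts:
  'c': 1
  'e': 1
  'p': 1
  's': 2
  't': 1
  'u': 1
Maximum count = 2
Most frequent = 's' (2 times each)


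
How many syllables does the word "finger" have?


Word: "finger"
Syllable breakdown: fin-ger
Counting: 2 parts
= 2 syllables


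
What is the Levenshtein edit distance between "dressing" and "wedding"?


Word 1: "dressing" (length 8)
Word 2: "wedding" (length 7)
One optimal edit sequence (insert/delete/substitute each cost 1):
  1. delete 'd'  (+1)
  2. substitute 'r' -> 'w'  (+1)
  3. keep 'e'
  4. substitute 's' -> 'd'  (+1)
  5. substitute 's' -> 'd'  (+1)
  6. keep 'i'
  7. keep 'n'
  8. keep 'g'
Total edit operations: 4
Edit distance = 4


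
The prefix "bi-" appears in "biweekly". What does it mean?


Prefix: bi-
Example: biweekly = bi- + weekly
Meaning = two


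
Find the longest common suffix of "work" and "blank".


Word 1: "work"
Word 2: "blank"
Comparing from end:
  Pos -1: 'k' == 'k'
  Pos -2: 'r' != 'n' (stop)
LCS = "k" (length 1)
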